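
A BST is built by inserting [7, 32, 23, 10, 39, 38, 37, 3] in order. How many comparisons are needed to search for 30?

Search path for 30: 7 -> 32 -> 23
Found: False
Comparisons: 3


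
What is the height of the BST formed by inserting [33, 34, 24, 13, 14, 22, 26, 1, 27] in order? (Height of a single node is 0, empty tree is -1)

Insertion order: [33, 34, 24, 13, 14, 22, 26, 1, 27]
Tree (level-order array): [33, 24, 34, 13, 26, None, None, 1, 14, None, 27, None, None, None, 22]
Compute height bottom-up (empty subtree = -1):
  height(1) = 1 + max(-1, -1) = 0
  height(22) = 1 + max(-1, -1) = 0
  height(14) = 1 + max(-1, 0) = 1
  height(13) = 1 + max(0, 1) = 2
  height(27) = 1 + max(-1, -1) = 0
  height(26) = 1 + max(-1, 0) = 1
  height(24) = 1 + max(2, 1) = 3
  height(34) = 1 + max(-1, -1) = 0
  height(33) = 1 + max(3, 0) = 4
Height = 4


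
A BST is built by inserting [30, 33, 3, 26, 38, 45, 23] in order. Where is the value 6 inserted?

Starting tree (level order): [30, 3, 33, None, 26, None, 38, 23, None, None, 45]
Insertion path: 30 -> 3 -> 26 -> 23
Result: insert 6 as left child of 23
Final tree (level order): [30, 3, 33, None, 26, None, 38, 23, None, None, 45, 6]


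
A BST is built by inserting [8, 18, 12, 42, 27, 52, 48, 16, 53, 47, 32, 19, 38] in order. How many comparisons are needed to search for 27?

Search path for 27: 8 -> 18 -> 42 -> 27
Found: True
Comparisons: 4


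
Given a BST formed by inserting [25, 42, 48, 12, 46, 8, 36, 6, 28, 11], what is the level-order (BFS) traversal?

Tree insertion order: [25, 42, 48, 12, 46, 8, 36, 6, 28, 11]
Tree (level-order array): [25, 12, 42, 8, None, 36, 48, 6, 11, 28, None, 46]
BFS from the root, enqueuing left then right child of each popped node:
  queue [25] -> pop 25, enqueue [12, 42], visited so far: [25]
  queue [12, 42] -> pop 12, enqueue [8], visited so far: [25, 12]
  queue [42, 8] -> pop 42, enqueue [36, 48], visited so far: [25, 12, 42]
  queue [8, 36, 48] -> pop 8, enqueue [6, 11], visited so far: [25, 12, 42, 8]
  queue [36, 48, 6, 11] -> pop 36, enqueue [28], visited so far: [25, 12, 42, 8, 36]
  queue [48, 6, 11, 28] -> pop 48, enqueue [46], visited so far: [25, 12, 42, 8, 36, 48]
  queue [6, 11, 28, 46] -> pop 6, enqueue [none], visited so far: [25, 12, 42, 8, 36, 48, 6]
  queue [11, 28, 46] -> pop 11, enqueue [none], visited so far: [25, 12, 42, 8, 36, 48, 6, 11]
  queue [28, 46] -> pop 28, enqueue [none], visited so far: [25, 12, 42, 8, 36, 48, 6, 11, 28]
  queue [46] -> pop 46, enqueue [none], visited so far: [25, 12, 42, 8, 36, 48, 6, 11, 28, 46]
Result: [25, 12, 42, 8, 36, 48, 6, 11, 28, 46]


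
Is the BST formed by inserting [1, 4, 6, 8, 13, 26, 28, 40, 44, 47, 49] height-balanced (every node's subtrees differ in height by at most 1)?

Tree (level-order array): [1, None, 4, None, 6, None, 8, None, 13, None, 26, None, 28, None, 40, None, 44, None, 47, None, 49]
Definition: a tree is height-balanced if, at every node, |h(left) - h(right)| <= 1 (empty subtree has height -1).
Bottom-up per-node check:
  node 49: h_left=-1, h_right=-1, diff=0 [OK], height=0
  node 47: h_left=-1, h_right=0, diff=1 [OK], height=1
  node 44: h_left=-1, h_right=1, diff=2 [FAIL (|-1-1|=2 > 1)], height=2
  node 40: h_left=-1, h_right=2, diff=3 [FAIL (|-1-2|=3 > 1)], height=3
  node 28: h_left=-1, h_right=3, diff=4 [FAIL (|-1-3|=4 > 1)], height=4
  node 26: h_left=-1, h_right=4, diff=5 [FAIL (|-1-4|=5 > 1)], height=5
  node 13: h_left=-1, h_right=5, diff=6 [FAIL (|-1-5|=6 > 1)], height=6
  node 8: h_left=-1, h_right=6, diff=7 [FAIL (|-1-6|=7 > 1)], height=7
  node 6: h_left=-1, h_right=7, diff=8 [FAIL (|-1-7|=8 > 1)], height=8
  node 4: h_left=-1, h_right=8, diff=9 [FAIL (|-1-8|=9 > 1)], height=9
  node 1: h_left=-1, h_right=9, diff=10 [FAIL (|-1-9|=10 > 1)], height=10
Node 44 violates the condition: |-1 - 1| = 2 > 1.
Result: Not balanced


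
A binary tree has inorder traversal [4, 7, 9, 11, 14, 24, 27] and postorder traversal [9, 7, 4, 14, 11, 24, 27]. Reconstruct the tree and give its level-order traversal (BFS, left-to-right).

Inorder:   [4, 7, 9, 11, 14, 24, 27]
Postorder: [9, 7, 4, 14, 11, 24, 27]
Algorithm: postorder visits root last, so walk postorder right-to-left;
each value is the root of the current inorder slice — split it at that
value, recurse on the right subtree first, then the left.
Recursive splits:
  root=27; inorder splits into left=[4, 7, 9, 11, 14, 24], right=[]
  root=24; inorder splits into left=[4, 7, 9, 11, 14], right=[]
  root=11; inorder splits into left=[4, 7, 9], right=[14]
  root=14; inorder splits into left=[], right=[]
  root=4; inorder splits into left=[], right=[7, 9]
  root=7; inorder splits into left=[], right=[9]
  root=9; inorder splits into left=[], right=[]
Reconstructed level-order: [27, 24, 11, 4, 14, 7, 9]


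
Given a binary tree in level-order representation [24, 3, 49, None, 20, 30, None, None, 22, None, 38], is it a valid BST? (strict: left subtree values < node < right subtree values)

Level-order array: [24, 3, 49, None, 20, 30, None, None, 22, None, 38]
Validate using subtree bounds (lo, hi): at each node, require lo < value < hi,
then recurse left with hi=value and right with lo=value.
Preorder trace (stopping at first violation):
  at node 24 with bounds (-inf, +inf): OK
  at node 3 with bounds (-inf, 24): OK
  at node 20 with bounds (3, 24): OK
  at node 22 with bounds (20, 24): OK
  at node 49 with bounds (24, +inf): OK
  at node 30 with bounds (24, 49): OK
  at node 38 with bounds (30, 49): OK
No violation found at any node.
Result: Valid BST


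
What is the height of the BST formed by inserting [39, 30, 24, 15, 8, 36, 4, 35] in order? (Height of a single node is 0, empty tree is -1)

Insertion order: [39, 30, 24, 15, 8, 36, 4, 35]
Tree (level-order array): [39, 30, None, 24, 36, 15, None, 35, None, 8, None, None, None, 4]
Compute height bottom-up (empty subtree = -1):
  height(4) = 1 + max(-1, -1) = 0
  height(8) = 1 + max(0, -1) = 1
  height(15) = 1 + max(1, -1) = 2
  height(24) = 1 + max(2, -1) = 3
  height(35) = 1 + max(-1, -1) = 0
  height(36) = 1 + max(0, -1) = 1
  height(30) = 1 + max(3, 1) = 4
  height(39) = 1 + max(4, -1) = 5
Height = 5


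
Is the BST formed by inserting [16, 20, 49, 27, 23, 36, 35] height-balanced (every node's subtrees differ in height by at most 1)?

Tree (level-order array): [16, None, 20, None, 49, 27, None, 23, 36, None, None, 35]
Definition: a tree is height-balanced if, at every node, |h(left) - h(right)| <= 1 (empty subtree has height -1).
Bottom-up per-node check:
  node 23: h_left=-1, h_right=-1, diff=0 [OK], height=0
  node 35: h_left=-1, h_right=-1, diff=0 [OK], height=0
  node 36: h_left=0, h_right=-1, diff=1 [OK], height=1
  node 27: h_left=0, h_right=1, diff=1 [OK], height=2
  node 49: h_left=2, h_right=-1, diff=3 [FAIL (|2--1|=3 > 1)], height=3
  node 20: h_left=-1, h_right=3, diff=4 [FAIL (|-1-3|=4 > 1)], height=4
  node 16: h_left=-1, h_right=4, diff=5 [FAIL (|-1-4|=5 > 1)], height=5
Node 49 violates the condition: |2 - -1| = 3 > 1.
Result: Not balanced


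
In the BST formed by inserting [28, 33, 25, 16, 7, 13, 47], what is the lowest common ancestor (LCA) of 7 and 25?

Tree insertion order: [28, 33, 25, 16, 7, 13, 47]
Tree (level-order array): [28, 25, 33, 16, None, None, 47, 7, None, None, None, None, 13]
In a BST, the LCA of p=7, q=25 is the first node v on the
root-to-leaf path with p <= v <= q (go left if both < v, right if both > v).
Walk from root:
  at 28: both 7 and 25 < 28, go left
  at 25: 7 <= 25 <= 25, this is the LCA
LCA = 25


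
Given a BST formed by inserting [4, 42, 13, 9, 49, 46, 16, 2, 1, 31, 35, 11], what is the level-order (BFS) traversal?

Tree insertion order: [4, 42, 13, 9, 49, 46, 16, 2, 1, 31, 35, 11]
Tree (level-order array): [4, 2, 42, 1, None, 13, 49, None, None, 9, 16, 46, None, None, 11, None, 31, None, None, None, None, None, 35]
BFS from the root, enqueuing left then right child of each popped node:
  queue [4] -> pop 4, enqueue [2, 42], visited so far: [4]
  queue [2, 42] -> pop 2, enqueue [1], visited so far: [4, 2]
  queue [42, 1] -> pop 42, enqueue [13, 49], visited so far: [4, 2, 42]
  queue [1, 13, 49] -> pop 1, enqueue [none], visited so far: [4, 2, 42, 1]
  queue [13, 49] -> pop 13, enqueue [9, 16], visited so far: [4, 2, 42, 1, 13]
  queue [49, 9, 16] -> pop 49, enqueue [46], visited so far: [4, 2, 42, 1, 13, 49]
  queue [9, 16, 46] -> pop 9, enqueue [11], visited so far: [4, 2, 42, 1, 13, 49, 9]
  queue [16, 46, 11] -> pop 16, enqueue [31], visited so far: [4, 2, 42, 1, 13, 49, 9, 16]
  queue [46, 11, 31] -> pop 46, enqueue [none], visited so far: [4, 2, 42, 1, 13, 49, 9, 16, 46]
  queue [11, 31] -> pop 11, enqueue [none], visited so far: [4, 2, 42, 1, 13, 49, 9, 16, 46, 11]
  queue [31] -> pop 31, enqueue [35], visited so far: [4, 2, 42, 1, 13, 49, 9, 16, 46, 11, 31]
  queue [35] -> pop 35, enqueue [none], visited so far: [4, 2, 42, 1, 13, 49, 9, 16, 46, 11, 31, 35]
Result: [4, 2, 42, 1, 13, 49, 9, 16, 46, 11, 31, 35]


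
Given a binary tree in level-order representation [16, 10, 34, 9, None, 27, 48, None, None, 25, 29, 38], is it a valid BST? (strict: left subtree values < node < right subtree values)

Level-order array: [16, 10, 34, 9, None, 27, 48, None, None, 25, 29, 38]
Validate using subtree bounds (lo, hi): at each node, require lo < value < hi,
then recurse left with hi=value and right with lo=value.
Preorder trace (stopping at first violation):
  at node 16 with bounds (-inf, +inf): OK
  at node 10 with bounds (-inf, 16): OK
  at node 9 with bounds (-inf, 10): OK
  at node 34 with bounds (16, +inf): OK
  at node 27 with bounds (16, 34): OK
  at node 25 with bounds (16, 27): OK
  at node 29 with bounds (27, 34): OK
  at node 48 with bounds (34, +inf): OK
  at node 38 with bounds (34, 48): OK
No violation found at any node.
Result: Valid BST


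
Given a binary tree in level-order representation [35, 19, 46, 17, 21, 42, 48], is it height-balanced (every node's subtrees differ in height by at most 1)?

Tree (level-order array): [35, 19, 46, 17, 21, 42, 48]
Definition: a tree is height-balanced if, at every node, |h(left) - h(right)| <= 1 (empty subtree has height -1).
Bottom-up per-node check:
  node 17: h_left=-1, h_right=-1, diff=0 [OK], height=0
  node 21: h_left=-1, h_right=-1, diff=0 [OK], height=0
  node 19: h_left=0, h_right=0, diff=0 [OK], height=1
  node 42: h_left=-1, h_right=-1, diff=0 [OK], height=0
  node 48: h_left=-1, h_right=-1, diff=0 [OK], height=0
  node 46: h_left=0, h_right=0, diff=0 [OK], height=1
  node 35: h_left=1, h_right=1, diff=0 [OK], height=2
All nodes satisfy the balance condition.
Result: Balanced


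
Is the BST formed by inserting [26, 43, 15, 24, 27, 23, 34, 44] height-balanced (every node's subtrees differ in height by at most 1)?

Tree (level-order array): [26, 15, 43, None, 24, 27, 44, 23, None, None, 34]
Definition: a tree is height-balanced if, at every node, |h(left) - h(right)| <= 1 (empty subtree has height -1).
Bottom-up per-node check:
  node 23: h_left=-1, h_right=-1, diff=0 [OK], height=0
  node 24: h_left=0, h_right=-1, diff=1 [OK], height=1
  node 15: h_left=-1, h_right=1, diff=2 [FAIL (|-1-1|=2 > 1)], height=2
  node 34: h_left=-1, h_right=-1, diff=0 [OK], height=0
  node 27: h_left=-1, h_right=0, diff=1 [OK], height=1
  node 44: h_left=-1, h_right=-1, diff=0 [OK], height=0
  node 43: h_left=1, h_right=0, diff=1 [OK], height=2
  node 26: h_left=2, h_right=2, diff=0 [OK], height=3
Node 15 violates the condition: |-1 - 1| = 2 > 1.
Result: Not balanced


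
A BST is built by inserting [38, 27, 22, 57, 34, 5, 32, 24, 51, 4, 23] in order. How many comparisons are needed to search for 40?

Search path for 40: 38 -> 57 -> 51
Found: False
Comparisons: 3


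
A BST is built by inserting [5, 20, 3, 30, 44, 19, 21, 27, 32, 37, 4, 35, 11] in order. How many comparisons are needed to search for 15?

Search path for 15: 5 -> 20 -> 19 -> 11
Found: False
Comparisons: 4


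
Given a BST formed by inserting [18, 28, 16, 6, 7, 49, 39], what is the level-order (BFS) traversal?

Tree insertion order: [18, 28, 16, 6, 7, 49, 39]
Tree (level-order array): [18, 16, 28, 6, None, None, 49, None, 7, 39]
BFS from the root, enqueuing left then right child of each popped node:
  queue [18] -> pop 18, enqueue [16, 28], visited so far: [18]
  queue [16, 28] -> pop 16, enqueue [6], visited so far: [18, 16]
  queue [28, 6] -> pop 28, enqueue [49], visited so far: [18, 16, 28]
  queue [6, 49] -> pop 6, enqueue [7], visited so far: [18, 16, 28, 6]
  queue [49, 7] -> pop 49, enqueue [39], visited so far: [18, 16, 28, 6, 49]
  queue [7, 39] -> pop 7, enqueue [none], visited so far: [18, 16, 28, 6, 49, 7]
  queue [39] -> pop 39, enqueue [none], visited so far: [18, 16, 28, 6, 49, 7, 39]
Result: [18, 16, 28, 6, 49, 7, 39]


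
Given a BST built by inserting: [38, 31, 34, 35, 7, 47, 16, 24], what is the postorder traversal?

Tree insertion order: [38, 31, 34, 35, 7, 47, 16, 24]
Tree (level-order array): [38, 31, 47, 7, 34, None, None, None, 16, None, 35, None, 24]
Postorder traversal: [24, 16, 7, 35, 34, 31, 47, 38]


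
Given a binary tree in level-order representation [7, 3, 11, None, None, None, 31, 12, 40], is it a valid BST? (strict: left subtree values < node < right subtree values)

Level-order array: [7, 3, 11, None, None, None, 31, 12, 40]
Validate using subtree bounds (lo, hi): at each node, require lo < value < hi,
then recurse left with hi=value and right with lo=value.
Preorder trace (stopping at first violation):
  at node 7 with bounds (-inf, +inf): OK
  at node 3 with bounds (-inf, 7): OK
  at node 11 with bounds (7, +inf): OK
  at node 31 with bounds (11, +inf): OK
  at node 12 with bounds (11, 31): OK
  at node 40 with bounds (31, +inf): OK
No violation found at any node.
Result: Valid BST


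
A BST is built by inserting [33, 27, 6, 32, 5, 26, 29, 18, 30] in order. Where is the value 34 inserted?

Starting tree (level order): [33, 27, None, 6, 32, 5, 26, 29, None, None, None, 18, None, None, 30]
Insertion path: 33
Result: insert 34 as right child of 33
Final tree (level order): [33, 27, 34, 6, 32, None, None, 5, 26, 29, None, None, None, 18, None, None, 30]


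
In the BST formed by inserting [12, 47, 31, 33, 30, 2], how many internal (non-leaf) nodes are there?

Tree built from: [12, 47, 31, 33, 30, 2]
Tree (level-order array): [12, 2, 47, None, None, 31, None, 30, 33]
Rule: An internal node has at least one child.
Per-node child counts:
  node 12: 2 child(ren)
  node 2: 0 child(ren)
  node 47: 1 child(ren)
  node 31: 2 child(ren)
  node 30: 0 child(ren)
  node 33: 0 child(ren)
Matching nodes: [12, 47, 31]
Count of internal (non-leaf) nodes: 3


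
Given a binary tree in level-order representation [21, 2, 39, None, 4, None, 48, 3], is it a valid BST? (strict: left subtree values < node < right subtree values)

Level-order array: [21, 2, 39, None, 4, None, 48, 3]
Validate using subtree bounds (lo, hi): at each node, require lo < value < hi,
then recurse left with hi=value and right with lo=value.
Preorder trace (stopping at first violation):
  at node 21 with bounds (-inf, +inf): OK
  at node 2 with bounds (-inf, 21): OK
  at node 4 with bounds (2, 21): OK
  at node 3 with bounds (2, 4): OK
  at node 39 with bounds (21, +inf): OK
  at node 48 with bounds (39, +inf): OK
No violation found at any node.
Result: Valid BST


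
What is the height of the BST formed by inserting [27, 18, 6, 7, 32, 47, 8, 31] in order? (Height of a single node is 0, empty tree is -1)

Insertion order: [27, 18, 6, 7, 32, 47, 8, 31]
Tree (level-order array): [27, 18, 32, 6, None, 31, 47, None, 7, None, None, None, None, None, 8]
Compute height bottom-up (empty subtree = -1):
  height(8) = 1 + max(-1, -1) = 0
  height(7) = 1 + max(-1, 0) = 1
  height(6) = 1 + max(-1, 1) = 2
  height(18) = 1 + max(2, -1) = 3
  height(31) = 1 + max(-1, -1) = 0
  height(47) = 1 + max(-1, -1) = 0
  height(32) = 1 + max(0, 0) = 1
  height(27) = 1 + max(3, 1) = 4
Height = 4


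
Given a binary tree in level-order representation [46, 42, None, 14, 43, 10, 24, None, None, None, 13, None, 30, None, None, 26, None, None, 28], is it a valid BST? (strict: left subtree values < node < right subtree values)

Level-order array: [46, 42, None, 14, 43, 10, 24, None, None, None, 13, None, 30, None, None, 26, None, None, 28]
Validate using subtree bounds (lo, hi): at each node, require lo < value < hi,
then recurse left with hi=value and right with lo=value.
Preorder trace (stopping at first violation):
  at node 46 with bounds (-inf, +inf): OK
  at node 42 with bounds (-inf, 46): OK
  at node 14 with bounds (-inf, 42): OK
  at node 10 with bounds (-inf, 14): OK
  at node 13 with bounds (10, 14): OK
  at node 24 with bounds (14, 42): OK
  at node 30 with bounds (24, 42): OK
  at node 26 with bounds (24, 30): OK
  at node 28 with bounds (26, 30): OK
  at node 43 with bounds (42, 46): OK
No violation found at any node.
Result: Valid BST


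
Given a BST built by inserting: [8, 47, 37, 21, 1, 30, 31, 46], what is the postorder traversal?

Tree insertion order: [8, 47, 37, 21, 1, 30, 31, 46]
Tree (level-order array): [8, 1, 47, None, None, 37, None, 21, 46, None, 30, None, None, None, 31]
Postorder traversal: [1, 31, 30, 21, 46, 37, 47, 8]


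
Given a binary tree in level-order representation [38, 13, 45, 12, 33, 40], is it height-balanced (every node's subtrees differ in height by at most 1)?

Tree (level-order array): [38, 13, 45, 12, 33, 40]
Definition: a tree is height-balanced if, at every node, |h(left) - h(right)| <= 1 (empty subtree has height -1).
Bottom-up per-node check:
  node 12: h_left=-1, h_right=-1, diff=0 [OK], height=0
  node 33: h_left=-1, h_right=-1, diff=0 [OK], height=0
  node 13: h_left=0, h_right=0, diff=0 [OK], height=1
  node 40: h_left=-1, h_right=-1, diff=0 [OK], height=0
  node 45: h_left=0, h_right=-1, diff=1 [OK], height=1
  node 38: h_left=1, h_right=1, diff=0 [OK], height=2
All nodes satisfy the balance condition.
Result: Balanced


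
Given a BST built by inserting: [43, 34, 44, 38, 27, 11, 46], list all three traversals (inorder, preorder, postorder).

Tree insertion order: [43, 34, 44, 38, 27, 11, 46]
Tree (level-order array): [43, 34, 44, 27, 38, None, 46, 11]
Inorder (L, root, R): [11, 27, 34, 38, 43, 44, 46]
Preorder (root, L, R): [43, 34, 27, 11, 38, 44, 46]
Postorder (L, R, root): [11, 27, 38, 34, 46, 44, 43]


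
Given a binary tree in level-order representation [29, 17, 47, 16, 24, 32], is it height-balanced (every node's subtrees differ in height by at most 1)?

Tree (level-order array): [29, 17, 47, 16, 24, 32]
Definition: a tree is height-balanced if, at every node, |h(left) - h(right)| <= 1 (empty subtree has height -1).
Bottom-up per-node check:
  node 16: h_left=-1, h_right=-1, diff=0 [OK], height=0
  node 24: h_left=-1, h_right=-1, diff=0 [OK], height=0
  node 17: h_left=0, h_right=0, diff=0 [OK], height=1
  node 32: h_left=-1, h_right=-1, diff=0 [OK], height=0
  node 47: h_left=0, h_right=-1, diff=1 [OK], height=1
  node 29: h_left=1, h_right=1, diff=0 [OK], height=2
All nodes satisfy the balance condition.
Result: Balanced


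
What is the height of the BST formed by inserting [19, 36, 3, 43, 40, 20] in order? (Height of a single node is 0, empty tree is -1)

Insertion order: [19, 36, 3, 43, 40, 20]
Tree (level-order array): [19, 3, 36, None, None, 20, 43, None, None, 40]
Compute height bottom-up (empty subtree = -1):
  height(3) = 1 + max(-1, -1) = 0
  height(20) = 1 + max(-1, -1) = 0
  height(40) = 1 + max(-1, -1) = 0
  height(43) = 1 + max(0, -1) = 1
  height(36) = 1 + max(0, 1) = 2
  height(19) = 1 + max(0, 2) = 3
Height = 3


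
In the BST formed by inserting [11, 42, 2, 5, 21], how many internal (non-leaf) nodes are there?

Tree built from: [11, 42, 2, 5, 21]
Tree (level-order array): [11, 2, 42, None, 5, 21]
Rule: An internal node has at least one child.
Per-node child counts:
  node 11: 2 child(ren)
  node 2: 1 child(ren)
  node 5: 0 child(ren)
  node 42: 1 child(ren)
  node 21: 0 child(ren)
Matching nodes: [11, 2, 42]
Count of internal (non-leaf) nodes: 3


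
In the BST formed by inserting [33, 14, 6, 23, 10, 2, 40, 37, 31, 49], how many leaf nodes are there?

Tree built from: [33, 14, 6, 23, 10, 2, 40, 37, 31, 49]
Tree (level-order array): [33, 14, 40, 6, 23, 37, 49, 2, 10, None, 31]
Rule: A leaf has 0 children.
Per-node child counts:
  node 33: 2 child(ren)
  node 14: 2 child(ren)
  node 6: 2 child(ren)
  node 2: 0 child(ren)
  node 10: 0 child(ren)
  node 23: 1 child(ren)
  node 31: 0 child(ren)
  node 40: 2 child(ren)
  node 37: 0 child(ren)
  node 49: 0 child(ren)
Matching nodes: [2, 10, 31, 37, 49]
Count of leaf nodes: 5


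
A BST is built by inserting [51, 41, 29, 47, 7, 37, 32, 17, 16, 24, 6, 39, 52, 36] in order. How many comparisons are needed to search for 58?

Search path for 58: 51 -> 52
Found: False
Comparisons: 2


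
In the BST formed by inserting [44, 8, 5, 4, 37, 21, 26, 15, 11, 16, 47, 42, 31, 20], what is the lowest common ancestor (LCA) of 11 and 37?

Tree insertion order: [44, 8, 5, 4, 37, 21, 26, 15, 11, 16, 47, 42, 31, 20]
Tree (level-order array): [44, 8, 47, 5, 37, None, None, 4, None, 21, 42, None, None, 15, 26, None, None, 11, 16, None, 31, None, None, None, 20]
In a BST, the LCA of p=11, q=37 is the first node v on the
root-to-leaf path with p <= v <= q (go left if both < v, right if both > v).
Walk from root:
  at 44: both 11 and 37 < 44, go left
  at 8: both 11 and 37 > 8, go right
  at 37: 11 <= 37 <= 37, this is the LCA
LCA = 37


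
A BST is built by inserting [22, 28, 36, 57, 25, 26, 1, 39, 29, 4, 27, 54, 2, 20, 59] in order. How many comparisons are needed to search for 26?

Search path for 26: 22 -> 28 -> 25 -> 26
Found: True
Comparisons: 4


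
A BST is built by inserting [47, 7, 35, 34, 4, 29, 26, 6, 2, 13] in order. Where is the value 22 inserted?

Starting tree (level order): [47, 7, None, 4, 35, 2, 6, 34, None, None, None, None, None, 29, None, 26, None, 13]
Insertion path: 47 -> 7 -> 35 -> 34 -> 29 -> 26 -> 13
Result: insert 22 as right child of 13
Final tree (level order): [47, 7, None, 4, 35, 2, 6, 34, None, None, None, None, None, 29, None, 26, None, 13, None, None, 22]


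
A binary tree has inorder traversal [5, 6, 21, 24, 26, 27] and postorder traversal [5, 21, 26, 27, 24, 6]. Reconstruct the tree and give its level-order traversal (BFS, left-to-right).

Inorder:   [5, 6, 21, 24, 26, 27]
Postorder: [5, 21, 26, 27, 24, 6]
Algorithm: postorder visits root last, so walk postorder right-to-left;
each value is the root of the current inorder slice — split it at that
value, recurse on the right subtree first, then the left.
Recursive splits:
  root=6; inorder splits into left=[5], right=[21, 24, 26, 27]
  root=24; inorder splits into left=[21], right=[26, 27]
  root=27; inorder splits into left=[26], right=[]
  root=26; inorder splits into left=[], right=[]
  root=21; inorder splits into left=[], right=[]
  root=5; inorder splits into left=[], right=[]
Reconstructed level-order: [6, 5, 24, 21, 27, 26]


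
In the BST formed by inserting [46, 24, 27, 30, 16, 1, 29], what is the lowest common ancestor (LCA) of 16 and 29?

Tree insertion order: [46, 24, 27, 30, 16, 1, 29]
Tree (level-order array): [46, 24, None, 16, 27, 1, None, None, 30, None, None, 29]
In a BST, the LCA of p=16, q=29 is the first node v on the
root-to-leaf path with p <= v <= q (go left if both < v, right if both > v).
Walk from root:
  at 46: both 16 and 29 < 46, go left
  at 24: 16 <= 24 <= 29, this is the LCA
LCA = 24


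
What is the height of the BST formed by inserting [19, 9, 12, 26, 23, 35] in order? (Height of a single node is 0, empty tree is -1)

Insertion order: [19, 9, 12, 26, 23, 35]
Tree (level-order array): [19, 9, 26, None, 12, 23, 35]
Compute height bottom-up (empty subtree = -1):
  height(12) = 1 + max(-1, -1) = 0
  height(9) = 1 + max(-1, 0) = 1
  height(23) = 1 + max(-1, -1) = 0
  height(35) = 1 + max(-1, -1) = 0
  height(26) = 1 + max(0, 0) = 1
  height(19) = 1 + max(1, 1) = 2
Height = 2


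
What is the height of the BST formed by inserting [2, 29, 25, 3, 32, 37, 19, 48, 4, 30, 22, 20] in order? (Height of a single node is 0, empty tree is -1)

Insertion order: [2, 29, 25, 3, 32, 37, 19, 48, 4, 30, 22, 20]
Tree (level-order array): [2, None, 29, 25, 32, 3, None, 30, 37, None, 19, None, None, None, 48, 4, 22, None, None, None, None, 20]
Compute height bottom-up (empty subtree = -1):
  height(4) = 1 + max(-1, -1) = 0
  height(20) = 1 + max(-1, -1) = 0
  height(22) = 1 + max(0, -1) = 1
  height(19) = 1 + max(0, 1) = 2
  height(3) = 1 + max(-1, 2) = 3
  height(25) = 1 + max(3, -1) = 4
  height(30) = 1 + max(-1, -1) = 0
  height(48) = 1 + max(-1, -1) = 0
  height(37) = 1 + max(-1, 0) = 1
  height(32) = 1 + max(0, 1) = 2
  height(29) = 1 + max(4, 2) = 5
  height(2) = 1 + max(-1, 5) = 6
Height = 6


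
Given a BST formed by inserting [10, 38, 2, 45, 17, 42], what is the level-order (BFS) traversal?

Tree insertion order: [10, 38, 2, 45, 17, 42]
Tree (level-order array): [10, 2, 38, None, None, 17, 45, None, None, 42]
BFS from the root, enqueuing left then right child of each popped node:
  queue [10] -> pop 10, enqueue [2, 38], visited so far: [10]
  queue [2, 38] -> pop 2, enqueue [none], visited so far: [10, 2]
  queue [38] -> pop 38, enqueue [17, 45], visited so far: [10, 2, 38]
  queue [17, 45] -> pop 17, enqueue [none], visited so far: [10, 2, 38, 17]
  queue [45] -> pop 45, enqueue [42], visited so far: [10, 2, 38, 17, 45]
  queue [42] -> pop 42, enqueue [none], visited so far: [10, 2, 38, 17, 45, 42]
Result: [10, 2, 38, 17, 45, 42]


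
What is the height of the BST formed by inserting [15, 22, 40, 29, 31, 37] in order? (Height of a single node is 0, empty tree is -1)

Insertion order: [15, 22, 40, 29, 31, 37]
Tree (level-order array): [15, None, 22, None, 40, 29, None, None, 31, None, 37]
Compute height bottom-up (empty subtree = -1):
  height(37) = 1 + max(-1, -1) = 0
  height(31) = 1 + max(-1, 0) = 1
  height(29) = 1 + max(-1, 1) = 2
  height(40) = 1 + max(2, -1) = 3
  height(22) = 1 + max(-1, 3) = 4
  height(15) = 1 + max(-1, 4) = 5
Height = 5


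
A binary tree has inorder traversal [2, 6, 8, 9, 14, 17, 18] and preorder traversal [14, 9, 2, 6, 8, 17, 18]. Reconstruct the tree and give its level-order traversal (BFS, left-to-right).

Inorder:  [2, 6, 8, 9, 14, 17, 18]
Preorder: [14, 9, 2, 6, 8, 17, 18]
Algorithm: preorder visits root first, so consume preorder in order;
for each root, split the current inorder slice at that value into
left-subtree inorder and right-subtree inorder, then recurse.
Recursive splits:
  root=14; inorder splits into left=[2, 6, 8, 9], right=[17, 18]
  root=9; inorder splits into left=[2, 6, 8], right=[]
  root=2; inorder splits into left=[], right=[6, 8]
  root=6; inorder splits into left=[], right=[8]
  root=8; inorder splits into left=[], right=[]
  root=17; inorder splits into left=[], right=[18]
  root=18; inorder splits into left=[], right=[]
Reconstructed level-order: [14, 9, 17, 2, 18, 6, 8]


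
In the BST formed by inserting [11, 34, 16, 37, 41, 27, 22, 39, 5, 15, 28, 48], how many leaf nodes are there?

Tree built from: [11, 34, 16, 37, 41, 27, 22, 39, 5, 15, 28, 48]
Tree (level-order array): [11, 5, 34, None, None, 16, 37, 15, 27, None, 41, None, None, 22, 28, 39, 48]
Rule: A leaf has 0 children.
Per-node child counts:
  node 11: 2 child(ren)
  node 5: 0 child(ren)
  node 34: 2 child(ren)
  node 16: 2 child(ren)
  node 15: 0 child(ren)
  node 27: 2 child(ren)
  node 22: 0 child(ren)
  node 28: 0 child(ren)
  node 37: 1 child(ren)
  node 41: 2 child(ren)
  node 39: 0 child(ren)
  node 48: 0 child(ren)
Matching nodes: [5, 15, 22, 28, 39, 48]
Count of leaf nodes: 6


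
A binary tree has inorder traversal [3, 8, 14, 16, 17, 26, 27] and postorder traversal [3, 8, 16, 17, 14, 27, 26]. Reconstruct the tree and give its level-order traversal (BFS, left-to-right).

Inorder:   [3, 8, 14, 16, 17, 26, 27]
Postorder: [3, 8, 16, 17, 14, 27, 26]
Algorithm: postorder visits root last, so walk postorder right-to-left;
each value is the root of the current inorder slice — split it at that
value, recurse on the right subtree first, then the left.
Recursive splits:
  root=26; inorder splits into left=[3, 8, 14, 16, 17], right=[27]
  root=27; inorder splits into left=[], right=[]
  root=14; inorder splits into left=[3, 8], right=[16, 17]
  root=17; inorder splits into left=[16], right=[]
  root=16; inorder splits into left=[], right=[]
  root=8; inorder splits into left=[3], right=[]
  root=3; inorder splits into left=[], right=[]
Reconstructed level-order: [26, 14, 27, 8, 17, 3, 16]


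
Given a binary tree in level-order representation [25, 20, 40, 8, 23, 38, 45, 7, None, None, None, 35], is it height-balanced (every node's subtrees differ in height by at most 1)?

Tree (level-order array): [25, 20, 40, 8, 23, 38, 45, 7, None, None, None, 35]
Definition: a tree is height-balanced if, at every node, |h(left) - h(right)| <= 1 (empty subtree has height -1).
Bottom-up per-node check:
  node 7: h_left=-1, h_right=-1, diff=0 [OK], height=0
  node 8: h_left=0, h_right=-1, diff=1 [OK], height=1
  node 23: h_left=-1, h_right=-1, diff=0 [OK], height=0
  node 20: h_left=1, h_right=0, diff=1 [OK], height=2
  node 35: h_left=-1, h_right=-1, diff=0 [OK], height=0
  node 38: h_left=0, h_right=-1, diff=1 [OK], height=1
  node 45: h_left=-1, h_right=-1, diff=0 [OK], height=0
  node 40: h_left=1, h_right=0, diff=1 [OK], height=2
  node 25: h_left=2, h_right=2, diff=0 [OK], height=3
All nodes satisfy the balance condition.
Result: Balanced


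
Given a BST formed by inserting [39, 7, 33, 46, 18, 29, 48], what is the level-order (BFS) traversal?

Tree insertion order: [39, 7, 33, 46, 18, 29, 48]
Tree (level-order array): [39, 7, 46, None, 33, None, 48, 18, None, None, None, None, 29]
BFS from the root, enqueuing left then right child of each popped node:
  queue [39] -> pop 39, enqueue [7, 46], visited so far: [39]
  queue [7, 46] -> pop 7, enqueue [33], visited so far: [39, 7]
  queue [46, 33] -> pop 46, enqueue [48], visited so far: [39, 7, 46]
  queue [33, 48] -> pop 33, enqueue [18], visited so far: [39, 7, 46, 33]
  queue [48, 18] -> pop 48, enqueue [none], visited so far: [39, 7, 46, 33, 48]
  queue [18] -> pop 18, enqueue [29], visited so far: [39, 7, 46, 33, 48, 18]
  queue [29] -> pop 29, enqueue [none], visited so far: [39, 7, 46, 33, 48, 18, 29]
Result: [39, 7, 46, 33, 48, 18, 29]


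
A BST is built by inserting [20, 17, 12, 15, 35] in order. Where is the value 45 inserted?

Starting tree (level order): [20, 17, 35, 12, None, None, None, None, 15]
Insertion path: 20 -> 35
Result: insert 45 as right child of 35
Final tree (level order): [20, 17, 35, 12, None, None, 45, None, 15]


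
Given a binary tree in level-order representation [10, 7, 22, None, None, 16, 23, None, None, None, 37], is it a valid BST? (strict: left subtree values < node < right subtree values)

Level-order array: [10, 7, 22, None, None, 16, 23, None, None, None, 37]
Validate using subtree bounds (lo, hi): at each node, require lo < value < hi,
then recurse left with hi=value and right with lo=value.
Preorder trace (stopping at first violation):
  at node 10 with bounds (-inf, +inf): OK
  at node 7 with bounds (-inf, 10): OK
  at node 22 with bounds (10, +inf): OK
  at node 16 with bounds (10, 22): OK
  at node 23 with bounds (22, +inf): OK
  at node 37 with bounds (23, +inf): OK
No violation found at any node.
Result: Valid BST


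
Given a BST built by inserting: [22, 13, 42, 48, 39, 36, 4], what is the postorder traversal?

Tree insertion order: [22, 13, 42, 48, 39, 36, 4]
Tree (level-order array): [22, 13, 42, 4, None, 39, 48, None, None, 36]
Postorder traversal: [4, 13, 36, 39, 48, 42, 22]


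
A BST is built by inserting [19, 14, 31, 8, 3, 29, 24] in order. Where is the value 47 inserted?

Starting tree (level order): [19, 14, 31, 8, None, 29, None, 3, None, 24]
Insertion path: 19 -> 31
Result: insert 47 as right child of 31
Final tree (level order): [19, 14, 31, 8, None, 29, 47, 3, None, 24]


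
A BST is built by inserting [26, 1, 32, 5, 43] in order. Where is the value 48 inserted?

Starting tree (level order): [26, 1, 32, None, 5, None, 43]
Insertion path: 26 -> 32 -> 43
Result: insert 48 as right child of 43
Final tree (level order): [26, 1, 32, None, 5, None, 43, None, None, None, 48]


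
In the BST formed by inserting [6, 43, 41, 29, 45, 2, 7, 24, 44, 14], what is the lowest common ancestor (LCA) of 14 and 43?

Tree insertion order: [6, 43, 41, 29, 45, 2, 7, 24, 44, 14]
Tree (level-order array): [6, 2, 43, None, None, 41, 45, 29, None, 44, None, 7, None, None, None, None, 24, 14]
In a BST, the LCA of p=14, q=43 is the first node v on the
root-to-leaf path with p <= v <= q (go left if both < v, right if both > v).
Walk from root:
  at 6: both 14 and 43 > 6, go right
  at 43: 14 <= 43 <= 43, this is the LCA
LCA = 43


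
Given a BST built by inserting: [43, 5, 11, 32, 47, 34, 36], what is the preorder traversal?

Tree insertion order: [43, 5, 11, 32, 47, 34, 36]
Tree (level-order array): [43, 5, 47, None, 11, None, None, None, 32, None, 34, None, 36]
Preorder traversal: [43, 5, 11, 32, 34, 36, 47]


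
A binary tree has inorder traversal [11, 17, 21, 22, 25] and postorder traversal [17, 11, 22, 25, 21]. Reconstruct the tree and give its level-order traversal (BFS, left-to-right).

Inorder:   [11, 17, 21, 22, 25]
Postorder: [17, 11, 22, 25, 21]
Algorithm: postorder visits root last, so walk postorder right-to-left;
each value is the root of the current inorder slice — split it at that
value, recurse on the right subtree first, then the left.
Recursive splits:
  root=21; inorder splits into left=[11, 17], right=[22, 25]
  root=25; inorder splits into left=[22], right=[]
  root=22; inorder splits into left=[], right=[]
  root=11; inorder splits into left=[], right=[17]
  root=17; inorder splits into left=[], right=[]
Reconstructed level-order: [21, 11, 25, 17, 22]


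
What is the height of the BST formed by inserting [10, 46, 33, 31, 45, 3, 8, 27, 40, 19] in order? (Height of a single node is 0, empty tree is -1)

Insertion order: [10, 46, 33, 31, 45, 3, 8, 27, 40, 19]
Tree (level-order array): [10, 3, 46, None, 8, 33, None, None, None, 31, 45, 27, None, 40, None, 19]
Compute height bottom-up (empty subtree = -1):
  height(8) = 1 + max(-1, -1) = 0
  height(3) = 1 + max(-1, 0) = 1
  height(19) = 1 + max(-1, -1) = 0
  height(27) = 1 + max(0, -1) = 1
  height(31) = 1 + max(1, -1) = 2
  height(40) = 1 + max(-1, -1) = 0
  height(45) = 1 + max(0, -1) = 1
  height(33) = 1 + max(2, 1) = 3
  height(46) = 1 + max(3, -1) = 4
  height(10) = 1 + max(1, 4) = 5
Height = 5


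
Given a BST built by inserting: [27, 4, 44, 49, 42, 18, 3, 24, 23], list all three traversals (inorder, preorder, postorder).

Tree insertion order: [27, 4, 44, 49, 42, 18, 3, 24, 23]
Tree (level-order array): [27, 4, 44, 3, 18, 42, 49, None, None, None, 24, None, None, None, None, 23]
Inorder (L, root, R): [3, 4, 18, 23, 24, 27, 42, 44, 49]
Preorder (root, L, R): [27, 4, 3, 18, 24, 23, 44, 42, 49]
Postorder (L, R, root): [3, 23, 24, 18, 4, 42, 49, 44, 27]


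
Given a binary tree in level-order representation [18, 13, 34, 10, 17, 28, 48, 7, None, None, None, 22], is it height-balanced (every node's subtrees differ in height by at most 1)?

Tree (level-order array): [18, 13, 34, 10, 17, 28, 48, 7, None, None, None, 22]
Definition: a tree is height-balanced if, at every node, |h(left) - h(right)| <= 1 (empty subtree has height -1).
Bottom-up per-node check:
  node 7: h_left=-1, h_right=-1, diff=0 [OK], height=0
  node 10: h_left=0, h_right=-1, diff=1 [OK], height=1
  node 17: h_left=-1, h_right=-1, diff=0 [OK], height=0
  node 13: h_left=1, h_right=0, diff=1 [OK], height=2
  node 22: h_left=-1, h_right=-1, diff=0 [OK], height=0
  node 28: h_left=0, h_right=-1, diff=1 [OK], height=1
  node 48: h_left=-1, h_right=-1, diff=0 [OK], height=0
  node 34: h_left=1, h_right=0, diff=1 [OK], height=2
  node 18: h_left=2, h_right=2, diff=0 [OK], height=3
All nodes satisfy the balance condition.
Result: Balanced


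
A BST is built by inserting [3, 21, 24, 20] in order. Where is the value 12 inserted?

Starting tree (level order): [3, None, 21, 20, 24]
Insertion path: 3 -> 21 -> 20
Result: insert 12 as left child of 20
Final tree (level order): [3, None, 21, 20, 24, 12]


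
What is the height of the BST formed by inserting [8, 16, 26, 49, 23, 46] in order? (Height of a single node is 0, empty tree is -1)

Insertion order: [8, 16, 26, 49, 23, 46]
Tree (level-order array): [8, None, 16, None, 26, 23, 49, None, None, 46]
Compute height bottom-up (empty subtree = -1):
  height(23) = 1 + max(-1, -1) = 0
  height(46) = 1 + max(-1, -1) = 0
  height(49) = 1 + max(0, -1) = 1
  height(26) = 1 + max(0, 1) = 2
  height(16) = 1 + max(-1, 2) = 3
  height(8) = 1 + max(-1, 3) = 4
Height = 4


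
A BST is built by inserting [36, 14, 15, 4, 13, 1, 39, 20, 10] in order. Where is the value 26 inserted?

Starting tree (level order): [36, 14, 39, 4, 15, None, None, 1, 13, None, 20, None, None, 10]
Insertion path: 36 -> 14 -> 15 -> 20
Result: insert 26 as right child of 20
Final tree (level order): [36, 14, 39, 4, 15, None, None, 1, 13, None, 20, None, None, 10, None, None, 26]


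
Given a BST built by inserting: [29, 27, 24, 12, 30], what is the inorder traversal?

Tree insertion order: [29, 27, 24, 12, 30]
Tree (level-order array): [29, 27, 30, 24, None, None, None, 12]
Inorder traversal: [12, 24, 27, 29, 30]


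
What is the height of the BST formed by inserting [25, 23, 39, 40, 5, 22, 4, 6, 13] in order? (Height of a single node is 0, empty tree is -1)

Insertion order: [25, 23, 39, 40, 5, 22, 4, 6, 13]
Tree (level-order array): [25, 23, 39, 5, None, None, 40, 4, 22, None, None, None, None, 6, None, None, 13]
Compute height bottom-up (empty subtree = -1):
  height(4) = 1 + max(-1, -1) = 0
  height(13) = 1 + max(-1, -1) = 0
  height(6) = 1 + max(-1, 0) = 1
  height(22) = 1 + max(1, -1) = 2
  height(5) = 1 + max(0, 2) = 3
  height(23) = 1 + max(3, -1) = 4
  height(40) = 1 + max(-1, -1) = 0
  height(39) = 1 + max(-1, 0) = 1
  height(25) = 1 + max(4, 1) = 5
Height = 5


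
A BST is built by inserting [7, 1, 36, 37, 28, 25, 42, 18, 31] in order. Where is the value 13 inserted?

Starting tree (level order): [7, 1, 36, None, None, 28, 37, 25, 31, None, 42, 18]
Insertion path: 7 -> 36 -> 28 -> 25 -> 18
Result: insert 13 as left child of 18
Final tree (level order): [7, 1, 36, None, None, 28, 37, 25, 31, None, 42, 18, None, None, None, None, None, 13]


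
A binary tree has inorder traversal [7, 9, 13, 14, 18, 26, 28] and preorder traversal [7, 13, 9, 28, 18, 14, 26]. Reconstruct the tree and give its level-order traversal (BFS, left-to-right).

Inorder:  [7, 9, 13, 14, 18, 26, 28]
Preorder: [7, 13, 9, 28, 18, 14, 26]
Algorithm: preorder visits root first, so consume preorder in order;
for each root, split the current inorder slice at that value into
left-subtree inorder and right-subtree inorder, then recurse.
Recursive splits:
  root=7; inorder splits into left=[], right=[9, 13, 14, 18, 26, 28]
  root=13; inorder splits into left=[9], right=[14, 18, 26, 28]
  root=9; inorder splits into left=[], right=[]
  root=28; inorder splits into left=[14, 18, 26], right=[]
  root=18; inorder splits into left=[14], right=[26]
  root=14; inorder splits into left=[], right=[]
  root=26; inorder splits into left=[], right=[]
Reconstructed level-order: [7, 13, 9, 28, 18, 14, 26]


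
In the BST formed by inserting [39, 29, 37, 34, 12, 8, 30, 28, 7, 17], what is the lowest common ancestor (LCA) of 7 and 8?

Tree insertion order: [39, 29, 37, 34, 12, 8, 30, 28, 7, 17]
Tree (level-order array): [39, 29, None, 12, 37, 8, 28, 34, None, 7, None, 17, None, 30]
In a BST, the LCA of p=7, q=8 is the first node v on the
root-to-leaf path with p <= v <= q (go left if both < v, right if both > v).
Walk from root:
  at 39: both 7 and 8 < 39, go left
  at 29: both 7 and 8 < 29, go left
  at 12: both 7 and 8 < 12, go left
  at 8: 7 <= 8 <= 8, this is the LCA
LCA = 8


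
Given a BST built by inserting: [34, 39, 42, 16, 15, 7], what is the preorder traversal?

Tree insertion order: [34, 39, 42, 16, 15, 7]
Tree (level-order array): [34, 16, 39, 15, None, None, 42, 7]
Preorder traversal: [34, 16, 15, 7, 39, 42]
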